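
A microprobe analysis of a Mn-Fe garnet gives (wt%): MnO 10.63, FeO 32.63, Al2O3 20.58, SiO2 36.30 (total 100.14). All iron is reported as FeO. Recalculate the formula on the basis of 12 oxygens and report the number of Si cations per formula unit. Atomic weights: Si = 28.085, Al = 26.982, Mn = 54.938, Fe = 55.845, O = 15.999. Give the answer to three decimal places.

MnO (M=70.937): mol = 0.14985; Mn = 0.14985, O = 0.14985.
FeO (M=71.844): mol = 0.45418; Fe = 0.45418, O = 0.45418.
Al2O3 (M=101.961): mol = 0.20184; Al = 0.40368, O = 0.60552.
SiO2 (M=60.083): mol = 0.60416; Si = 0.60416, O = 1.20832.
ΣO = 2.41787; factor = 12/ΣO = 4.96305.
Si apfu = 0.60416 × 4.96305 = 2.998.

2.998 Si apfu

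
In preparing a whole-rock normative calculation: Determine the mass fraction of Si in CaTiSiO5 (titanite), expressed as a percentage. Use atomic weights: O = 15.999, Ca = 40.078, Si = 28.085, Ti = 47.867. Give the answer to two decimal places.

Molar mass of CaTiSiO5: 1·40.078 + 1·47.867 + 1·28.085 + 5·15.999 = 196.025 g/mol.
Mass of Si per formula unit: 1 × 28.085 = 28.085 g.
Weight fraction Si = 28.085 / 196.025 = 0.1433.

14.33 mass %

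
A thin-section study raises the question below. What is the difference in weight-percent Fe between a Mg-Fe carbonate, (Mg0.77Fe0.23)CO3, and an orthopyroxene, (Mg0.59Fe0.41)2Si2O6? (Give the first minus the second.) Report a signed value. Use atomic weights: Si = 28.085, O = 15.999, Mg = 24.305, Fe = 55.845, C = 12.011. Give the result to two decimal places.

-6.18 percentage points

M((Mg0.77Fe0.23)CO3) = 91.567 g/mol, so wt% Fe = 12.844/91.567 × 100 = 14.03%.
M((Mg0.59Fe0.41)2Si2O6) = 226.637 g/mol, so wt% Fe = 45.793/226.637 × 100 = 20.21%.
14.03 − 20.21 = -6.18 pp.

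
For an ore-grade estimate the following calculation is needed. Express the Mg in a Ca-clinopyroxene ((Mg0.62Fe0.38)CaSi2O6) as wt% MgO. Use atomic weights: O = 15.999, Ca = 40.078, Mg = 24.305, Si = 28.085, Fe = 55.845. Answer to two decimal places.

10.93 wt%

Molar mass of (Mg0.62Fe0.38)CaSi2O6 = 0.62×24.305 + 0.38×55.845 + 1×40.078 + 2×28.085 + 6×15.999 = 228.532 g/mol.
Each formula unit contains 0.62 Mg, equivalent to 0.62/1 = 0.6200 mol MgO.
M(MgO) = 1×24.305 + 1×15.999 = 40.304 g/mol.
Mass of MgO per formula unit = 0.6200 × 40.304 = 24.988 g.
MgO wt% = 24.988 / 228.532 × 100 = 10.93%.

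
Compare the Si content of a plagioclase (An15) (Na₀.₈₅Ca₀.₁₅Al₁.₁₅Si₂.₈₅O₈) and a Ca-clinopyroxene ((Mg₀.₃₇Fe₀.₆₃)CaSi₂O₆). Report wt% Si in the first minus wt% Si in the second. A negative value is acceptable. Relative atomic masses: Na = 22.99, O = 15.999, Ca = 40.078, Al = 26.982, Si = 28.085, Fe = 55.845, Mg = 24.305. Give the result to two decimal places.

6.49 percentage points

M(Na₀.₈₅Ca₀.₁₅Al₁.₁₅Si₂.₈₅O₈) = 264.617 g/mol, so wt% Si = 80.042/264.617 × 100 = 30.25%.
M((Mg₀.₃₇Fe₀.₆₃)CaSi₂O₆) = 236.417 g/mol, so wt% Si = 56.170/236.417 × 100 = 23.76%.
30.25 − 23.76 = 6.49 pp.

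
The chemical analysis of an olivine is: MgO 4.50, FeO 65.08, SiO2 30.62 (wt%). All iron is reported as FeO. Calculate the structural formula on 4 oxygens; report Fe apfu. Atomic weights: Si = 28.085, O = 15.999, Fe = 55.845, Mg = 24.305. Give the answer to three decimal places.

MgO (M=40.304): mol = 0.11165; Mg = 0.11165, O = 0.11165.
FeO (M=71.844): mol = 0.90585; Fe = 0.90585, O = 0.90585.
SiO2 (M=60.083): mol = 0.50963; Si = 0.50963, O = 1.01926.
ΣO = 2.03676; factor = 4/ΣO = 1.96390.
Fe apfu = 0.90585 × 1.96390 = 1.779.

1.779 Fe apfu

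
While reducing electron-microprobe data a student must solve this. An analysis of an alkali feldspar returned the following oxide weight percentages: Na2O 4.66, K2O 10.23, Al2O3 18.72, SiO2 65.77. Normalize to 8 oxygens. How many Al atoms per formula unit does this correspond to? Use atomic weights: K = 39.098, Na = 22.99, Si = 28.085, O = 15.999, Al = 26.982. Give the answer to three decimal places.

1.005 Al apfu

Na2O: 4.66/61.979 = 0.07519 mol → 0.15038 mol Na, 0.07519 mol O.
K2O: 10.23/94.195 = 0.10860 mol → 0.21720 mol K, 0.10860 mol O.
Al2O3: 18.72/101.961 = 0.18360 mol → 0.36720 mol Al, 0.55080 mol O.
SiO2: 65.77/60.083 = 1.09465 mol → 1.09465 mol Si, 2.18930 mol O.
Total oxygen = 2.92389 mol. Normalization factor = 8/2.92389 = 2.73608.
Al per 8 O = 0.36720 × 2.73608 = 1.005.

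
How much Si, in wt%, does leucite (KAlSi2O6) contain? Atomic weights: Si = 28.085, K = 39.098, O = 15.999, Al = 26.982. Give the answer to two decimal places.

25.74 wt%

M(KAlSi2O6) = 218.244 g/mol.
Si contributes 2 × 28.085 = 56.170 g per mole.
56.170/218.244 = 0.2574 → 25.74%.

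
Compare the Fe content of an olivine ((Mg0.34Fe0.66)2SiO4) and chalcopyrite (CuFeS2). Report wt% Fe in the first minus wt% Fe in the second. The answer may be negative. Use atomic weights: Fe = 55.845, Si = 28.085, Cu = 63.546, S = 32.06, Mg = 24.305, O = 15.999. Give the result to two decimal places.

Fe in (Mg0.34Fe0.66)2SiO4: molar mass 182.324 g/mol; 1.32×55.845 = 73.715 g → 40.43 wt%.
Fe in CuFeS2: molar mass 183.511 g/mol; 1×55.845 = 55.845 g → 30.43 wt%.
Difference = 40.43 − 30.43 = 10.00 percentage points.

10.00 percentage points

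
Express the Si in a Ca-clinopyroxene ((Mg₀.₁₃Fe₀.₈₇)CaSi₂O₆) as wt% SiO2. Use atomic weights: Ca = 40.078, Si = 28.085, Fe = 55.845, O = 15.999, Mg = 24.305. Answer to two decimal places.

49.25 wt%

M((Mg₀.₁₃Fe₀.₈₇)CaSi₂O₆) = 243.987 g/mol; M(SiO2) = 60.083 g/mol.
Moles SiO2 per formula unit = 2 Si ÷ 1 = 2.0000.
SiO2 fraction = (2.0000 × 60.083) / 243.987 = 120.166/243.987 = 0.4925.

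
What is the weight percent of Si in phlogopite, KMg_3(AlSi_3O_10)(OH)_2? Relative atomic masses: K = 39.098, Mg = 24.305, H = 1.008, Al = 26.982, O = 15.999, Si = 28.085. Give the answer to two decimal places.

Molar mass of KMg_3(AlSi_3O_10)(OH)_2: 1*39.098 + 3*24.305 + 1*26.982 + 3*28.085 + 12*15.999 + 2*1.008 = 417.254 g/mol.
Mass of Si per formula unit: 3 × 28.085 = 84.255 g.
Weight fraction Si = 84.255 / 417.254 = 0.2019.

20.19 weight percent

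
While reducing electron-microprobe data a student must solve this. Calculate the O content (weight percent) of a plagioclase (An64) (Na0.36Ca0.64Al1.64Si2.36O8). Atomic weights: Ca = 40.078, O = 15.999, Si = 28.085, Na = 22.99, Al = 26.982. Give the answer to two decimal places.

Formula mass = 0.36×22.99 + 0.64×40.078 + 1.64×26.982 + 2.36×28.085 + 8×15.999 = 272.449 g/mol, of which 127.992 g is O.
So O makes up 127.992/272.449 = 0.4698 of the mass, i.e. 46.98%.

46.98 weight percent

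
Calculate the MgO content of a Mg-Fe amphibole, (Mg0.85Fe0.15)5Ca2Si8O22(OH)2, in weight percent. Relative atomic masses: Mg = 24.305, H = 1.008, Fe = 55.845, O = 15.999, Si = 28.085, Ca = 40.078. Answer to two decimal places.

Molar mass of (Mg0.85Fe0.15)5Ca2Si8O22(OH)2 = 4.25×24.305 + 0.75×55.845 + 2×40.078 + 8×28.085 + 24×15.999 + 2×1.008 = 836.008 g/mol.
Each formula unit contains 4.25 Mg, equivalent to 4.25/1 = 4.2500 mol MgO.
M(MgO) = 1×24.305 + 1×15.999 = 40.304 g/mol.
Mass of MgO per formula unit = 4.2500 × 40.304 = 171.292 g.
MgO wt% = 171.292 / 836.008 × 100 = 20.49%.

20.49 wt%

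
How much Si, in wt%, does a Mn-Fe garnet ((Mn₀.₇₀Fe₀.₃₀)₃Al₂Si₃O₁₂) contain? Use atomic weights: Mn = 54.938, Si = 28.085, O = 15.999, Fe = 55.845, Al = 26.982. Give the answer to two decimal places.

Molar mass of (Mn₀.₇₀Fe₀.₃₀)₃Al₂Si₃O₁₂: 2.10·54.938 + 0.90·55.845 + 2·26.982 + 3·28.085 + 12·15.999 = 495.837 g/mol.
Mass of Si per formula unit: 3 × 28.085 = 84.255 g.
Weight fraction Si = 84.255 / 495.837 = 0.1699.

16.99 wt%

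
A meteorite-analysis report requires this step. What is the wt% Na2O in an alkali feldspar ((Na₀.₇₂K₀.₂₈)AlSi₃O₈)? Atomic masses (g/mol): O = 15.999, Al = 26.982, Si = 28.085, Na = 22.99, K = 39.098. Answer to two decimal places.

Formula mass = 266.729 g/mol.
0.72 Na → 0.3600 mol Na2O per formula unit; M(Na2O) = 61.979, so Na2O mass = 22.312 g.
22.312/266.729 × 100 = 8.37 wt%.

8.37 wt%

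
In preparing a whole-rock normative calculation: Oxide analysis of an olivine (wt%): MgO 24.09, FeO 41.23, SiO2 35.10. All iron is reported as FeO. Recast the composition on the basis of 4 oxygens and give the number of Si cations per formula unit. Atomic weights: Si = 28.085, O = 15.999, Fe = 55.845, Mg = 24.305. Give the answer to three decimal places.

24.09 wt% MgO ÷ 40.304 g/mol = 0.59771 mol, giving 0.59771 Mg and 0.59771 O.
41.23 wt% FeO ÷ 71.844 g/mol = 0.57388 mol, giving 0.57388 Fe and 0.57388 O.
35.10 wt% SiO2 ÷ 60.083 g/mol = 0.58419 mol, giving 0.58419 Si and 1.16838 O.
Oxygen sums to 2.33997; scaling by 4/2.33997 = 1.70942 puts the formula on 4 O.
Si: 0.58419 × 1.70942 = 0.999 atoms per formula unit.

0.999 Si apfu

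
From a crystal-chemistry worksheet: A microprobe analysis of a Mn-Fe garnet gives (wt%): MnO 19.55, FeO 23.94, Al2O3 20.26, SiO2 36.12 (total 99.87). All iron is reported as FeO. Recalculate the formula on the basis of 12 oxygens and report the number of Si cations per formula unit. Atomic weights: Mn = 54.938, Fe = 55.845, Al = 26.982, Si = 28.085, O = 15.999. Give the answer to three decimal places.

19.55 wt% MnO ÷ 70.937 g/mol = 0.27560 mol, giving 0.27560 Mn and 0.27560 O.
23.94 wt% FeO ÷ 71.844 g/mol = 0.33322 mol, giving 0.33322 Fe and 0.33322 O.
20.26 wt% Al2O3 ÷ 101.961 g/mol = 0.19870 mol, giving 0.39740 Al and 0.59610 O.
36.12 wt% SiO2 ÷ 60.083 g/mol = 0.60117 mol, giving 0.60117 Si and 1.20234 O.
Oxygen sums to 2.40726; scaling by 12/2.40726 = 4.98492 puts the formula on 12 O.
Si: 0.60117 × 4.98492 = 2.997 atoms per formula unit.

2.997 Si apfu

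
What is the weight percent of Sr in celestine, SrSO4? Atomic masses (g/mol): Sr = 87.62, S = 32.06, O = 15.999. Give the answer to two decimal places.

Formula mass = 1×87.62 + 1×32.06 + 4×15.999 = 183.676 g/mol, of which 87.620 g is Sr.
So Sr makes up 87.620/183.676 = 0.4770 of the mass, i.e. 47.70%.

47.70 wt%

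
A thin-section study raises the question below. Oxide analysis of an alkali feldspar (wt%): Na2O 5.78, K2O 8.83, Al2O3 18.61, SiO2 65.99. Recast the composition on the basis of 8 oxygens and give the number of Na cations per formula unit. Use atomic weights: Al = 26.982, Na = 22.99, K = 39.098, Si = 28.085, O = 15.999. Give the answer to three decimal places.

0.509 Na apfu

Na2O (M=61.979): mol = 0.09326; Na = 0.18652, O = 0.09326.
K2O (M=94.195): mol = 0.09374; K = 0.18748, O = 0.09374.
Al2O3 (M=101.961): mol = 0.18252; Al = 0.36504, O = 0.54756.
SiO2 (M=60.083): mol = 1.09831; Si = 1.09831, O = 2.19662.
ΣO = 2.93118; factor = 8/ΣO = 2.72928.
Na apfu = 0.18652 × 2.72928 = 0.509.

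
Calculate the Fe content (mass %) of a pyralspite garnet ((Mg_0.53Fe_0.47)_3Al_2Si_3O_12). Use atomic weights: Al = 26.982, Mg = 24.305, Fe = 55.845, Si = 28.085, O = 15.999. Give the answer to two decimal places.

17.59 mass %

M((Mg_0.53Fe_0.47)_3Al_2Si_3O_12) = 447.593 g/mol.
Fe contributes 1.41 × 55.845 = 78.741 g per mole.
78.741/447.593 = 0.1759 → 17.59%.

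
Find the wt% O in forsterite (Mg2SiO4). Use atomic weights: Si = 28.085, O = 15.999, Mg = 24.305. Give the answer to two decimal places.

45.49 wt%

Formula mass = 2*24.305 + 1*28.085 + 4*15.999 = 140.691 g/mol, of which 63.996 g is O.
So O makes up 63.996/140.691 = 0.4549 of the mass, i.e. 45.49%.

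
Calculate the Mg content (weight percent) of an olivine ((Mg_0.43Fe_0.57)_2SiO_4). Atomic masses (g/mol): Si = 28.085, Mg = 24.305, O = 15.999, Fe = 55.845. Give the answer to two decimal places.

Molar mass of (Mg_0.43Fe_0.57)_2SiO_4: 0.86*24.305 + 1.14*55.845 + 1*28.085 + 4*15.999 = 176.647 g/mol.
Mass of Mg per formula unit: 0.86 × 24.305 = 20.902 g.
Weight fraction Mg = 20.902 / 176.647 = 0.1183.

11.83 weight percent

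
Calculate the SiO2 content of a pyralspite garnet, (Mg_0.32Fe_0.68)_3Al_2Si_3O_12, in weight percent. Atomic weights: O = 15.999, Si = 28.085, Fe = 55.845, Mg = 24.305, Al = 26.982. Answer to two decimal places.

Formula mass = 467.464 g/mol.
3 Si → 3.0000 mol SiO2 per formula unit; M(SiO2) = 60.083, so SiO2 mass = 180.249 g.
180.249/467.464 × 100 = 38.56 wt%.

38.56 wt%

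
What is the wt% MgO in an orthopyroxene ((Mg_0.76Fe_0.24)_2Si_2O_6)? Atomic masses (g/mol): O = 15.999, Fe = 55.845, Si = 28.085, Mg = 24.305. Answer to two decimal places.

28.37 wt%

Molar mass of (Mg_0.76Fe_0.24)_2Si_2O_6 = 1.52*24.305 + 0.48*55.845 + 2*28.085 + 6*15.999 = 215.913 g/mol.
Each formula unit contains 1.52 Mg, equivalent to 1.52/1 = 1.5200 mol MgO.
M(MgO) = 1×24.305 + 1×15.999 = 40.304 g/mol.
Mass of MgO per formula unit = 1.5200 × 40.304 = 61.262 g.
MgO wt% = 61.262 / 215.913 × 100 = 28.37%.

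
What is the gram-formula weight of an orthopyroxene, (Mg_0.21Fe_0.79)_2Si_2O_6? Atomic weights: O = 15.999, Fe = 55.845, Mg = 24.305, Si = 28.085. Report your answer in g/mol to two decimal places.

250.61 g/mol

Mg: 0.42 × 24.305 = 10.2081
Fe: 1.58 × 55.845 = 88.2351
Si: 2 × 28.085 = 56.1700
O: 6 × 15.999 = 95.9940
Summing the contributions gives the formula mass.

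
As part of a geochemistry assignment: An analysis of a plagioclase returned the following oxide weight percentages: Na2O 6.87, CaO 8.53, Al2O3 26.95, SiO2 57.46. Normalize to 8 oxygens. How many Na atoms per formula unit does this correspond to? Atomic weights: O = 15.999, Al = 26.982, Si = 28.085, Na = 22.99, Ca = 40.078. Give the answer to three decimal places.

0.597 Na apfu

Na2O (M=61.979): mol = 0.11084; Na = 0.22168, O = 0.11084.
CaO (M=56.077): mol = 0.15211; Ca = 0.15211, O = 0.15211.
Al2O3 (M=101.961): mol = 0.26432; Al = 0.52864, O = 0.79296.
SiO2 (M=60.083): mol = 0.95634; Si = 0.95634, O = 1.91268.
ΣO = 2.96859; factor = 8/ΣO = 2.69488.
Na apfu = 0.22168 × 2.69488 = 0.597.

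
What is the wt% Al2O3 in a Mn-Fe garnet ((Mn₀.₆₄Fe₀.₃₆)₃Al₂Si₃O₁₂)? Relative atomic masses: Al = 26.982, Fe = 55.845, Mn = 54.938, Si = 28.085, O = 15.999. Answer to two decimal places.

Molar mass of (Mn₀.₆₄Fe₀.₃₆)₃Al₂Si₃O₁₂ = 1.92×54.938 + 1.08×55.845 + 2×26.982 + 3×28.085 + 12×15.999 = 496.001 g/mol.
Each formula unit contains 2 Al, equivalent to 2/2 = 1.0000 mol Al2O3.
M(Al2O3) = 2×26.982 + 3×15.999 = 101.961 g/mol.
Mass of Al2O3 per formula unit = 1.0000 × 101.961 = 101.961 g.
Al2O3 wt% = 101.961 / 496.001 × 100 = 20.56%.

20.56 wt%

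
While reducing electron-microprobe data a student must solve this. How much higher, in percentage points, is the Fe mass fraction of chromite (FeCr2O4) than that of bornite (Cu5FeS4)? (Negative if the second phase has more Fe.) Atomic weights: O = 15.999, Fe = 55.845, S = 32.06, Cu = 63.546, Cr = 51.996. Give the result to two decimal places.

Fe in FeCr2O4: molar mass 223.833 g/mol; 1×55.845 = 55.845 g → 24.95 wt%.
Fe in Cu5FeS4: molar mass 501.815 g/mol; 1×55.845 = 55.845 g → 11.13 wt%.
Difference = 24.95 − 11.13 = 13.82 percentage points.

13.82 percentage points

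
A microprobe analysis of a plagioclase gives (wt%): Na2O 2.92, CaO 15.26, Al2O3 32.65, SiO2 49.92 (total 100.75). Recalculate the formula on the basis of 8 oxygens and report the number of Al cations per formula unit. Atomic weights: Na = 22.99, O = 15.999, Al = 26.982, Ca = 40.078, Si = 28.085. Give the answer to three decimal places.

Na2O: 2.92/61.979 = 0.04711 mol → 0.09422 mol Na, 0.04711 mol O.
CaO: 15.26/56.077 = 0.27213 mol → 0.27213 mol Ca, 0.27213 mol O.
Al2O3: 32.65/101.961 = 0.32022 mol → 0.64044 mol Al, 0.96066 mol O.
SiO2: 49.92/60.083 = 0.83085 mol → 0.83085 mol Si, 1.66170 mol O.
Total oxygen = 2.94160 mol. Normalization factor = 8/2.94160 = 2.71961.
Al per 8 O = 0.64044 × 2.71961 = 1.742.

1.742 Al apfu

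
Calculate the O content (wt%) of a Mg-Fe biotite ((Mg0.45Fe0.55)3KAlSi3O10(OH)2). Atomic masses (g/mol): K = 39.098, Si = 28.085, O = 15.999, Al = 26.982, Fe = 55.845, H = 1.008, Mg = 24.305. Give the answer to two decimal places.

Molar mass of (Mg0.45Fe0.55)3KAlSi3O10(OH)2: 1.35·24.305 + 1.65·55.845 + 1·39.098 + 1·26.982 + 3·28.085 + 12·15.999 + 2·1.008 = 469.295 g/mol.
Mass of O per formula unit: 12 × 15.999 = 191.988 g.
Weight fraction O = 191.988 / 469.295 = 0.4091.

40.91 wt%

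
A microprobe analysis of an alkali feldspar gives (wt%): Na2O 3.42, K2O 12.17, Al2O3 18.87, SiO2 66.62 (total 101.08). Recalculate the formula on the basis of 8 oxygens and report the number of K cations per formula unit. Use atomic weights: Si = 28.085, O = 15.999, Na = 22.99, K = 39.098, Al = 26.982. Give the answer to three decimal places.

Na2O: 3.42/61.979 = 0.05518 mol → 0.11036 mol Na, 0.05518 mol O.
K2O: 12.17/94.195 = 0.12920 mol → 0.25840 mol K, 0.12920 mol O.
Al2O3: 18.87/101.961 = 0.18507 mol → 0.37014 mol Al, 0.55521 mol O.
SiO2: 66.62/60.083 = 1.10880 mol → 1.10880 mol Si, 2.21760 mol O.
Total oxygen = 2.95719 mol. Normalization factor = 8/2.95719 = 2.70527.
K per 8 O = 0.25840 × 2.70527 = 0.699.

0.699 K apfu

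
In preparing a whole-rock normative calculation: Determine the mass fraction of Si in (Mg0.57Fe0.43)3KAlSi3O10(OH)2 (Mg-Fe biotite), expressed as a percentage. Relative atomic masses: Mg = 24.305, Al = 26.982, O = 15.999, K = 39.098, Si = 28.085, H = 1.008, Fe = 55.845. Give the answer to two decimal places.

18.40 weight percent

Formula mass = 1.71*24.305 + 1.29*55.845 + 1*39.098 + 1*26.982 + 3*28.085 + 12*15.999 + 2*1.008 = 457.941 g/mol, of which 84.255 g is Si.
So Si makes up 84.255/457.941 = 0.1840 of the mass, i.e. 18.40%.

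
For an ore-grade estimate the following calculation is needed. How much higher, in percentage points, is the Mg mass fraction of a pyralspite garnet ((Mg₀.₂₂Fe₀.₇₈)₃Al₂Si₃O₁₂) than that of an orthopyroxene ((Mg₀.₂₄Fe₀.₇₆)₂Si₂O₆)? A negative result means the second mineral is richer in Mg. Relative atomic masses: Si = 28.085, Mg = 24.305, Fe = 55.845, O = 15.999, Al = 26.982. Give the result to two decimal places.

Mg in (Mg₀.₂₂Fe₀.₇₈)₃Al₂Si₃O₁₂: molar mass 476.926 g/mol; 0.66×24.305 = 16.041 g → 3.36 wt%.
Mg in (Mg₀.₂₄Fe₀.₇₆)₂Si₂O₆: molar mass 248.715 g/mol; 0.48×24.305 = 11.666 g → 4.69 wt%.
Difference = 3.36 − 4.69 = -1.33 percentage points.

-1.33 percentage points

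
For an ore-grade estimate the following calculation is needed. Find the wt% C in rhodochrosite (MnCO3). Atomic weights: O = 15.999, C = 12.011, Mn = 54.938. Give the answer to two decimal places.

10.45 wt%

M(MnCO3) = 114.946 g/mol.
C contributes 1 × 12.011 = 12.011 g per mole.
12.011/114.946 = 0.1045 → 10.45%.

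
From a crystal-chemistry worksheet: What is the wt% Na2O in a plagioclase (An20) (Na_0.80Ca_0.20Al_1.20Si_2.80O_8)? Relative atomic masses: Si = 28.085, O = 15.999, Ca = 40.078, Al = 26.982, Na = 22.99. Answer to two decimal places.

9.34 wt%

M(Na_0.80Ca_0.20Al_1.20Si_2.80O_8) = 265.416 g/mol; M(Na2O) = 61.979 g/mol.
Moles Na2O per formula unit = 0.80 Na ÷ 2 = 0.4000.
Na2O fraction = (0.4000 × 61.979) / 265.416 = 24.792/265.416 = 0.0934.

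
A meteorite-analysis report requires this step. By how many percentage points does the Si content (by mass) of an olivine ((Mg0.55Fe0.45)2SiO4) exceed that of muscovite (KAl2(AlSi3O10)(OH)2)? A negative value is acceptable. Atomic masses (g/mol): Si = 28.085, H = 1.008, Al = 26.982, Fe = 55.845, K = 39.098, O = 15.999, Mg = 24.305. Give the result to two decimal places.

Si in (Mg0.55Fe0.45)2SiO4: molar mass 169.077 g/mol; 1×28.085 = 28.085 g → 16.61 wt%.
Si in KAl2(AlSi3O10)(OH)2: molar mass 398.303 g/mol; 3×28.085 = 84.255 g → 21.15 wt%.
Difference = 16.61 − 21.15 = -4.54 percentage points.

-4.54 percentage points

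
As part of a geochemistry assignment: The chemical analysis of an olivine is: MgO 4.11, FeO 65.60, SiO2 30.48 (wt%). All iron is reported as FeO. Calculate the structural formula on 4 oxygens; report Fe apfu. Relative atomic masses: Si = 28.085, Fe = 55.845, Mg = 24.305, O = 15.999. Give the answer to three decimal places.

MgO (M=40.304): mol = 0.10197; Mg = 0.10197, O = 0.10197.
FeO (M=71.844): mol = 0.91309; Fe = 0.91309, O = 0.91309.
SiO2 (M=60.083): mol = 0.50730; Si = 0.50730, O = 1.01460.
ΣO = 2.02966; factor = 4/ΣO = 1.97077.
Fe apfu = 0.91309 × 1.97077 = 1.799.

1.799 Fe apfu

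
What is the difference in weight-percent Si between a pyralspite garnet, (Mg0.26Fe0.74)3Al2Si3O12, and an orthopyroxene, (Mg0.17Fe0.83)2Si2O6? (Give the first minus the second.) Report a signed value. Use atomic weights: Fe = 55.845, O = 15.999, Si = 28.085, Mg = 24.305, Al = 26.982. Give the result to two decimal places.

-4.38 percentage points

First mineral: 84.255 g Si in 473.141 g formula = 17.81 wt% Si.
Second mineral: 56.170 g Si in 253.130 g formula = 22.19 wt% Si.
17.81% − 22.19% gives a difference of -4.38 percentage points.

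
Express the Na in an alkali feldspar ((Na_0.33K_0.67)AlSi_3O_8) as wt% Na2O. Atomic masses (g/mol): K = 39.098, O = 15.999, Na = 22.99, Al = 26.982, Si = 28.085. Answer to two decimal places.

3.75 wt%

Formula mass = 273.011 g/mol.
0.33 Na → 0.1650 mol Na2O per formula unit; M(Na2O) = 61.979, so Na2O mass = 10.227 g.
10.227/273.011 × 100 = 3.75 wt%.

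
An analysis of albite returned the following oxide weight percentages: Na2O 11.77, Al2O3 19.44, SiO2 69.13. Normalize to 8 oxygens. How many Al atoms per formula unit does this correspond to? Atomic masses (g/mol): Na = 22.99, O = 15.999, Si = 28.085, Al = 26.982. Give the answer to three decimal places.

0.996 Al apfu

11.77 wt% Na2O ÷ 61.979 g/mol = 0.18990 mol, giving 0.37980 Na and 0.18990 O.
19.44 wt% Al2O3 ÷ 101.961 g/mol = 0.19066 mol, giving 0.38132 Al and 0.57198 O.
69.13 wt% SiO2 ÷ 60.083 g/mol = 1.15058 mol, giving 1.15058 Si and 2.30116 O.
Oxygen sums to 3.06304; scaling by 8/3.06304 = 2.61178 puts the formula on 8 O.
Al: 0.38132 × 2.61178 = 0.996 atoms per formula unit.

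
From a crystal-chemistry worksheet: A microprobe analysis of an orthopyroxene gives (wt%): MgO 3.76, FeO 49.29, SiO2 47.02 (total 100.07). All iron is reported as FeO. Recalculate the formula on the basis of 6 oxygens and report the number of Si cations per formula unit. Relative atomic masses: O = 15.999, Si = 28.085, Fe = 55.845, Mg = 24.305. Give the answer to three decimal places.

MgO (M=40.304): mol = 0.09329; Mg = 0.09329, O = 0.09329.
FeO (M=71.844): mol = 0.68607; Fe = 0.68607, O = 0.68607.
SiO2 (M=60.083): mol = 0.78258; Si = 0.78258, O = 1.56516.
ΣO = 2.34452; factor = 6/ΣO = 2.55916.
Si apfu = 0.78258 × 2.55916 = 2.003.

2.003 Si apfu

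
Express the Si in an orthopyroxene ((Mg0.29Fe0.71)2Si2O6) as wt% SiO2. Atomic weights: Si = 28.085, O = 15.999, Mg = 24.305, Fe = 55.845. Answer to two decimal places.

48.94 wt%

Molar mass of (Mg0.29Fe0.71)2Si2O6 = 0.58·24.305 + 1.42·55.845 + 2·28.085 + 6·15.999 = 245.561 g/mol.
Each formula unit contains 2 Si, equivalent to 2/1 = 2.0000 mol SiO2.
M(SiO2) = 1×28.085 + 2×15.999 = 60.083 g/mol.
Mass of SiO2 per formula unit = 2.0000 × 60.083 = 120.166 g.
SiO2 wt% = 120.166 / 245.561 × 100 = 48.94%.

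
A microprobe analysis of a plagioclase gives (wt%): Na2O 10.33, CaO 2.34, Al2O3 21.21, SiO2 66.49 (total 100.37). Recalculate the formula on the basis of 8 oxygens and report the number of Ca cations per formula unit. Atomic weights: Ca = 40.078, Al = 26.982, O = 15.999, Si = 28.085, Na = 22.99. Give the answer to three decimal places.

0.110 Ca apfu

Na2O (M=61.979): mol = 0.16667; Na = 0.33334, O = 0.16667.
CaO (M=56.077): mol = 0.04173; Ca = 0.04173, O = 0.04173.
Al2O3 (M=101.961): mol = 0.20802; Al = 0.41604, O = 0.62406.
SiO2 (M=60.083): mol = 1.10664; Si = 1.10664, O = 2.21328.
ΣO = 3.04574; factor = 8/ΣO = 2.62662.
Ca apfu = 0.04173 × 2.62662 = 0.110.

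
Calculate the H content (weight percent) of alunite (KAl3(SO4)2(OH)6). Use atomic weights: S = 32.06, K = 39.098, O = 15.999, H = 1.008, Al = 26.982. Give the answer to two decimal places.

Molar mass of KAl3(SO4)2(OH)6: 1×39.098 + 3×26.982 + 2×32.06 + 14×15.999 + 6×1.008 = 414.198 g/mol.
Mass of H per formula unit: 6 × 1.008 = 6.048 g.
Weight fraction H = 6.048 / 414.198 = 0.0146.

1.46 weight percent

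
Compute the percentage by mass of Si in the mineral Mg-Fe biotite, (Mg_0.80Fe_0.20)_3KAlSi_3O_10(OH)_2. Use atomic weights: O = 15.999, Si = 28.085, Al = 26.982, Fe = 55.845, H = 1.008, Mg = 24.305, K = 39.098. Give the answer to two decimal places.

Formula mass = 2.40*24.305 + 0.60*55.845 + 1*39.098 + 1*26.982 + 3*28.085 + 12*15.999 + 2*1.008 = 436.178 g/mol, of which 84.255 g is Si.
So Si makes up 84.255/436.178 = 0.1932 of the mass, i.e. 19.32%.

19.32 mass %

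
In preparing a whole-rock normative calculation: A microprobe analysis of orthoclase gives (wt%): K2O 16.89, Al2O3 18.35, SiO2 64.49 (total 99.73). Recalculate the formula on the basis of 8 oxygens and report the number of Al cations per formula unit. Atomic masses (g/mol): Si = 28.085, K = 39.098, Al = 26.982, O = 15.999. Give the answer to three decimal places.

1.005 Al apfu

K2O: 16.89/94.195 = 0.17931 mol → 0.35862 mol K, 0.17931 mol O.
Al2O3: 18.35/101.961 = 0.17997 mol → 0.35994 mol Al, 0.53991 mol O.
SiO2: 64.49/60.083 = 1.07335 mol → 1.07335 mol Si, 2.14670 mol O.
Total oxygen = 2.86592 mol. Normalization factor = 8/2.86592 = 2.79142.
Al per 8 O = 0.35994 × 2.79142 = 1.005.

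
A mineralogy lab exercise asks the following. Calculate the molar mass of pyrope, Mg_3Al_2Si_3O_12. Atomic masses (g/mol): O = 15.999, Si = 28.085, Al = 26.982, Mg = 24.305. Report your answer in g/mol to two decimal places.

403.12 g/mol

M = 3*24.305 + 2*26.982 + 3*28.085 + 12*15.999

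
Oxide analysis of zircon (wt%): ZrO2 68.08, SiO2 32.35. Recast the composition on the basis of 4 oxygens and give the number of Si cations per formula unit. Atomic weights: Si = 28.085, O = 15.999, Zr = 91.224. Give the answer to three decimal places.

ZrO2 (M=123.222): mol = 0.55250; Zr = 0.55250, O = 1.10500.
SiO2 (M=60.083): mol = 0.53842; Si = 0.53842, O = 1.07684.
ΣO = 2.18184; factor = 4/ΣO = 1.83332.
Si apfu = 0.53842 × 1.83332 = 0.987.

0.987 Si apfu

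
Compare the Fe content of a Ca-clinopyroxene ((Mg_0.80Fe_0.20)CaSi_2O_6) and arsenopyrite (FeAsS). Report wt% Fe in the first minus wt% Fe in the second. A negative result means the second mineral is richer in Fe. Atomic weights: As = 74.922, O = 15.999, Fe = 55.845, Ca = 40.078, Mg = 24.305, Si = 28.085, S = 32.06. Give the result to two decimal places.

-29.29 percentage points

First mineral: 11.169 g Fe in 222.855 g formula = 5.01 wt% Fe.
Second mineral: 55.845 g Fe in 162.827 g formula = 34.30 wt% Fe.
5.01% − 34.30% gives a difference of -29.29 percentage points.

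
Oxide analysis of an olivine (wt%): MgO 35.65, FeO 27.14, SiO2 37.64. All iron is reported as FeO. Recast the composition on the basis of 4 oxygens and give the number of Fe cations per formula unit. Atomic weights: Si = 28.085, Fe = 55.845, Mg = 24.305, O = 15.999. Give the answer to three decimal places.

0.601 Fe apfu

35.65 wt% MgO ÷ 40.304 g/mol = 0.88453 mol, giving 0.88453 Mg and 0.88453 O.
27.14 wt% FeO ÷ 71.844 g/mol = 0.37776 mol, giving 0.37776 Fe and 0.37776 O.
37.64 wt% SiO2 ÷ 60.083 g/mol = 0.62647 mol, giving 0.62647 Si and 1.25294 O.
Oxygen sums to 2.51523; scaling by 4/2.51523 = 1.59031 puts the formula on 4 O.
Fe: 0.37776 × 1.59031 = 0.601 atoms per formula unit.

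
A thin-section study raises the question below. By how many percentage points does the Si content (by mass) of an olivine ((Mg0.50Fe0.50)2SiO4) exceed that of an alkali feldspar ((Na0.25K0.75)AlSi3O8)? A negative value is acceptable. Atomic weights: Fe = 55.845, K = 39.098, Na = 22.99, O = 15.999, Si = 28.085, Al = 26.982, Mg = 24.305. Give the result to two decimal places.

First mineral: 28.085 g Si in 172.231 g formula = 16.31 wt% Si.
Second mineral: 84.255 g Si in 274.300 g formula = 30.72 wt% Si.
16.31% − 30.72% gives a difference of -14.41 percentage points.

-14.41 percentage points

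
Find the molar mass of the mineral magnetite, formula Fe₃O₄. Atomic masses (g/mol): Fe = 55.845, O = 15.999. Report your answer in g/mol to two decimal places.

Fe: 3 × 55.845 = 167.5350
O: 4 × 15.999 = 63.9960
Summing the contributions gives the formula mass.

231.53 g/mol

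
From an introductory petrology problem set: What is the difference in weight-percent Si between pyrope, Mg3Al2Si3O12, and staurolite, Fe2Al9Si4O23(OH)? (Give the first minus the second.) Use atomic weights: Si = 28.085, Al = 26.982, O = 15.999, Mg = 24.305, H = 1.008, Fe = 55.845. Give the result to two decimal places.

First mineral: 84.255 g Si in 403.122 g formula = 20.90 wt% Si.
Second mineral: 112.340 g Si in 851.852 g formula = 13.19 wt% Si.
20.90% − 13.19% gives a difference of 7.71 percentage points.

7.71 percentage points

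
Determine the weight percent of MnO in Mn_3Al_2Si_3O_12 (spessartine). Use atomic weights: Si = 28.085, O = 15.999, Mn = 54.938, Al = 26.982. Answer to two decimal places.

42.99 wt%

Molar mass of Mn_3Al_2Si_3O_12 = 3·54.938 + 2·26.982 + 3·28.085 + 12·15.999 = 495.021 g/mol.
Each formula unit contains 3 Mn, equivalent to 3/1 = 3.0000 mol MnO.
M(MnO) = 1×54.938 + 1×15.999 = 70.937 g/mol.
Mass of MnO per formula unit = 3.0000 × 70.937 = 212.811 g.
MnO wt% = 212.811 / 495.021 × 100 = 42.99%.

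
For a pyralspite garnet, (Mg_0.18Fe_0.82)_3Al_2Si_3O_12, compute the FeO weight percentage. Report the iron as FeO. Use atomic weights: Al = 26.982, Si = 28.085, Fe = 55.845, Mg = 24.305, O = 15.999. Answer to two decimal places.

36.77 wt%

M((Mg_0.18Fe_0.82)_3Al_2Si_3O_12) = 480.710 g/mol; M(FeO) = 71.844 g/mol.
Moles FeO per formula unit = 2.46 Fe ÷ 1 = 2.4600.
FeO fraction = (2.4600 × 71.844) / 480.710 = 176.736/480.710 = 0.3677.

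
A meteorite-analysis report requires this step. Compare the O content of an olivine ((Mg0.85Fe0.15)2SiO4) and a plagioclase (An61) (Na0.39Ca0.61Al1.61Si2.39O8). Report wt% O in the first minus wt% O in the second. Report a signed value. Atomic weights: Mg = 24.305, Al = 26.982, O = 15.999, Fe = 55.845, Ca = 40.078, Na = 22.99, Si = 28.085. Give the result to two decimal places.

-4.44 percentage points

M((Mg0.85Fe0.15)2SiO4) = 150.153 g/mol, so wt% O = 63.996/150.153 × 100 = 42.62%.
M(Na0.39Ca0.61Al1.61Si2.39O8) = 271.970 g/mol, so wt% O = 127.992/271.970 × 100 = 47.06%.
42.62 − 47.06 = -4.44 pp.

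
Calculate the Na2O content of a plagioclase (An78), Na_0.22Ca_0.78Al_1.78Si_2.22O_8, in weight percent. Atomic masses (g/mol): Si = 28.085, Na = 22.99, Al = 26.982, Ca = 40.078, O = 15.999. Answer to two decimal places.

M(Na_0.22Ca_0.78Al_1.78Si_2.22O_8) = 274.687 g/mol; M(Na2O) = 61.979 g/mol.
Moles Na2O per formula unit = 0.22 Na ÷ 2 = 0.1100.
Na2O fraction = (0.1100 × 61.979) / 274.687 = 6.818/274.687 = 0.0248.

2.48 wt%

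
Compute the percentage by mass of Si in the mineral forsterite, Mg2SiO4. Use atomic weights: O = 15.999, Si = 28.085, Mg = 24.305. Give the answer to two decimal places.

Formula mass = 2·24.305 + 1·28.085 + 4·15.999 = 140.691 g/mol, of which 28.085 g is Si.
So Si makes up 28.085/140.691 = 0.1996 of the mass, i.e. 19.96%.

19.96 wt%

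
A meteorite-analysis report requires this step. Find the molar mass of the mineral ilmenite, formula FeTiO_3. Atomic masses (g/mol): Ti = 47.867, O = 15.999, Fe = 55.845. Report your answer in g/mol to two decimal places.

151.71 g/mol

M = 1·55.845 + 1·47.867 + 3·15.999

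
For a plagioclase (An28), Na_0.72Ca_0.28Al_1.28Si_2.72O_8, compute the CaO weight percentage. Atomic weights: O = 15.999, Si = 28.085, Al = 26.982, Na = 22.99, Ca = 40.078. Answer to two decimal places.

M(Na_0.72Ca_0.28Al_1.28Si_2.72O_8) = 266.695 g/mol; M(CaO) = 56.077 g/mol.
Moles CaO per formula unit = 0.28 Ca ÷ 1 = 0.2800.
CaO fraction = (0.2800 × 56.077) / 266.695 = 15.702/266.695 = 0.0589.

5.89 wt%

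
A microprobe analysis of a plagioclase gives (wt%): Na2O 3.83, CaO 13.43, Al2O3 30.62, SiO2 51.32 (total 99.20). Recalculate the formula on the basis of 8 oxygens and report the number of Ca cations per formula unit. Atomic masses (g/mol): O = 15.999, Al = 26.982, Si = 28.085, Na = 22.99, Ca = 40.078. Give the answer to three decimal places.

0.658 Ca apfu

Na2O: 3.83/61.979 = 0.06180 mol → 0.12360 mol Na, 0.06180 mol O.
CaO: 13.43/56.077 = 0.23949 mol → 0.23949 mol Ca, 0.23949 mol O.
Al2O3: 30.62/101.961 = 0.30031 mol → 0.60062 mol Al, 0.90093 mol O.
SiO2: 51.32/60.083 = 0.85415 mol → 0.85415 mol Si, 1.70830 mol O.
Total oxygen = 2.91052 mol. Normalization factor = 8/2.91052 = 2.74865.
Ca per 8 O = 0.23949 × 2.74865 = 0.658.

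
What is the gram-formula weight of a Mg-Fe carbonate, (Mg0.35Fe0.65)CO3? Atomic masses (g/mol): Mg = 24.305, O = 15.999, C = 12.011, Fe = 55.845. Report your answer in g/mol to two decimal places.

M = 0.35·24.305 + 0.65·55.845 + 1·12.011 + 3·15.999

104.81 g/mol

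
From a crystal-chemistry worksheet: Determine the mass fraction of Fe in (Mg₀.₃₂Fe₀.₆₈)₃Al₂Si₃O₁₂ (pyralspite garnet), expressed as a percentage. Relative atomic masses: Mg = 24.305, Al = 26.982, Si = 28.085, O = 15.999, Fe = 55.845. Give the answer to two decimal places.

24.37 mass %

Molar mass of (Mg₀.₃₂Fe₀.₆₈)₃Al₂Si₃O₁₂: 0.96×24.305 + 2.04×55.845 + 2×26.982 + 3×28.085 + 12×15.999 = 467.464 g/mol.
Mass of Fe per formula unit: 2.04 × 55.845 = 113.924 g.
Weight fraction Fe = 113.924 / 467.464 = 0.2437.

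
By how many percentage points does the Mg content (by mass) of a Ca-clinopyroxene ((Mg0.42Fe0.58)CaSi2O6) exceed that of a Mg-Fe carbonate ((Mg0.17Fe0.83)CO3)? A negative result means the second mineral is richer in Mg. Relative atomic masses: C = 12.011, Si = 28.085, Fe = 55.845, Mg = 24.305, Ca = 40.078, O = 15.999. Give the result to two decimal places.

0.61 percentage points

First mineral: 10.208 g Mg in 234.840 g formula = 4.35 wt% Mg.
Second mineral: 4.132 g Mg in 110.491 g formula = 3.74 wt% Mg.
4.35% − 3.74% gives a difference of 0.61 percentage points.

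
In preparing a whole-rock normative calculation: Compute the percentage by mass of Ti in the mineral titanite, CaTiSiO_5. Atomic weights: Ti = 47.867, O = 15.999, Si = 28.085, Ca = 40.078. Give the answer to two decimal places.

24.42 mass %

Molar mass of CaTiSiO_5: 1·40.078 + 1·47.867 + 1·28.085 + 5·15.999 = 196.025 g/mol.
Mass of Ti per formula unit: 1 × 47.867 = 47.867 g.
Weight fraction Ti = 47.867 / 196.025 = 0.2442.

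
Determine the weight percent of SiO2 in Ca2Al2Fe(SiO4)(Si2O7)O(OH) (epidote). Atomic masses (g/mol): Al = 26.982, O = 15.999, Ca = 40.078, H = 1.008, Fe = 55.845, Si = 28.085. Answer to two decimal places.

Molar mass of Ca2Al2Fe(SiO4)(Si2O7)O(OH) = 2·40.078 + 2·26.982 + 1·55.845 + 3·28.085 + 13·15.999 + 1·1.008 = 483.215 g/mol.
Each formula unit contains 3 Si, equivalent to 3/1 = 3.0000 mol SiO2.
M(SiO2) = 1×28.085 + 2×15.999 = 60.083 g/mol.
Mass of SiO2 per formula unit = 3.0000 × 60.083 = 180.249 g.
SiO2 wt% = 180.249 / 483.215 × 100 = 37.30%.

37.30 wt%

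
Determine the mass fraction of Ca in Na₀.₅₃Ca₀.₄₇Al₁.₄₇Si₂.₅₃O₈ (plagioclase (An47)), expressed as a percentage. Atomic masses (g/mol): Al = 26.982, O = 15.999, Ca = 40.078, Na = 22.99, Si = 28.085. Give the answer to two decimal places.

6.98 weight percent

Formula mass = 0.53×22.99 + 0.47×40.078 + 1.47×26.982 + 2.53×28.085 + 8×15.999 = 269.732 g/mol, of which 18.837 g is Ca.
So Ca makes up 18.837/269.732 = 0.0698 of the mass, i.e. 6.98%.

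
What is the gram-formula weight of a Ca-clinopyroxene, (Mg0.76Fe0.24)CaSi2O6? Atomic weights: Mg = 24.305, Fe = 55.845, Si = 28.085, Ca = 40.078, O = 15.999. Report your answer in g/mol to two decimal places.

Mg: 0.76 × 24.305 = 18.4718
Fe: 0.24 × 55.845 = 13.4028
Ca: 1 × 40.078 = 40.0780
Si: 2 × 28.085 = 56.1700
O: 6 × 15.999 = 95.9940
Summing the contributions gives the formula mass.

224.12 g/mol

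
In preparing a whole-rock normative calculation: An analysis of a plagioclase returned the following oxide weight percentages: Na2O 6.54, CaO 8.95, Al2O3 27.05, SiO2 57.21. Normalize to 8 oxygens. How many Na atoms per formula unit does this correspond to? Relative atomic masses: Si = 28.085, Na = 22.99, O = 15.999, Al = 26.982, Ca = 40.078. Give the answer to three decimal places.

Na2O (M=61.979): mol = 0.10552; Na = 0.21104, O = 0.10552.
CaO (M=56.077): mol = 0.15960; Ca = 0.15960, O = 0.15960.
Al2O3 (M=101.961): mol = 0.26530; Al = 0.53060, O = 0.79590.
SiO2 (M=60.083): mol = 0.95218; Si = 0.95218, O = 1.90436.
ΣO = 2.96538; factor = 8/ΣO = 2.69780.
Na apfu = 0.21104 × 2.69780 = 0.569.

0.569 Na apfu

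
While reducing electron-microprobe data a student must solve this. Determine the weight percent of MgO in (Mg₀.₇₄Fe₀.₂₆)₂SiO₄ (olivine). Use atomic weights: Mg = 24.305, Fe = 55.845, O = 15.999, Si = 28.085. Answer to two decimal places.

M((Mg₀.₇₄Fe₀.₂₆)₂SiO₄) = 157.092 g/mol; M(MgO) = 40.304 g/mol.
Moles MgO per formula unit = 1.48 Mg ÷ 1 = 1.4800.
MgO fraction = (1.4800 × 40.304) / 157.092 = 59.650/157.092 = 0.3797.

37.97 wt%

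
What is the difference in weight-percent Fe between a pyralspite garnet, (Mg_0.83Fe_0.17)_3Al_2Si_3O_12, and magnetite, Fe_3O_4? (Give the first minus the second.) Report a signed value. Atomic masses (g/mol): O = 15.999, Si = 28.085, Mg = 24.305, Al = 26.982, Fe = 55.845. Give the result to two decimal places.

-65.57 percentage points

M((Mg_0.83Fe_0.17)_3Al_2Si_3O_12) = 419.207 g/mol, so wt% Fe = 28.481/419.207 × 100 = 6.79%.
M(Fe_3O_4) = 231.531 g/mol, so wt% Fe = 167.535/231.531 × 100 = 72.36%.
6.79 − 72.36 = -65.57 pp.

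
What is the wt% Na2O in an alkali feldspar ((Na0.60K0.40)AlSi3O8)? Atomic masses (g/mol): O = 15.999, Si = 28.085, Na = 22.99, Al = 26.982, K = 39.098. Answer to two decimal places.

6.92 wt%

M((Na0.60K0.40)AlSi3O8) = 268.662 g/mol; M(Na2O) = 61.979 g/mol.
Moles Na2O per formula unit = 0.60 Na ÷ 2 = 0.3000.
Na2O fraction = (0.3000 × 61.979) / 268.662 = 18.594/268.662 = 0.0692.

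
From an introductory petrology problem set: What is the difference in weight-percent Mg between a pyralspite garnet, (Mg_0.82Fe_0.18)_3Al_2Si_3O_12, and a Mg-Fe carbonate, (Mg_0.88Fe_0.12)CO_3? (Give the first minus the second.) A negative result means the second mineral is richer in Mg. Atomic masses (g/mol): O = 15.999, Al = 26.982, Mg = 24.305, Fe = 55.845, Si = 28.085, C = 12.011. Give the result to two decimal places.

M((Mg_0.82Fe_0.18)_3Al_2Si_3O_12) = 420.154 g/mol, so wt% Mg = 59.790/420.154 × 100 = 14.23%.
M((Mg_0.88Fe_0.12)CO_3) = 88.098 g/mol, so wt% Mg = 21.388/88.098 × 100 = 24.28%.
14.23 − 24.28 = -10.05 pp.

-10.05 percentage points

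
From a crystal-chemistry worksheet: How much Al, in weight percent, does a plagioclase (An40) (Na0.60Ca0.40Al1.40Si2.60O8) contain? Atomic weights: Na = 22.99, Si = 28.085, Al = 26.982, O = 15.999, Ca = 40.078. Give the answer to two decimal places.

14.06 weight percent

Formula mass = 0.60·22.99 + 0.40·40.078 + 1.40·26.982 + 2.60·28.085 + 8·15.999 = 268.613 g/mol, of which 37.775 g is Al.
So Al makes up 37.775/268.613 = 0.1406 of the mass, i.e. 14.06%.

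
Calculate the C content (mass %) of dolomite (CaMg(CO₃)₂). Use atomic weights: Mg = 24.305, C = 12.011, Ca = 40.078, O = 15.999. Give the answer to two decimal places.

13.03 mass %

Formula mass = 1×40.078 + 1×24.305 + 2×12.011 + 6×15.999 = 184.399 g/mol, of which 24.022 g is C.
So C makes up 24.022/184.399 = 0.1303 of the mass, i.e. 13.03%.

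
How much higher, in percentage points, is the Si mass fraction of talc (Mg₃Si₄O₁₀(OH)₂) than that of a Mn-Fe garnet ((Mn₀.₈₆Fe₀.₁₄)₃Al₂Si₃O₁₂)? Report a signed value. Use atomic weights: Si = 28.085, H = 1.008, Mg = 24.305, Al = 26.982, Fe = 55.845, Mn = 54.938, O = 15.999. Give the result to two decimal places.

12.61 percentage points

M(Mg₃Si₄O₁₀(OH)₂) = 379.259 g/mol, so wt% Si = 112.340/379.259 × 100 = 29.62%.
M((Mn₀.₈₆Fe₀.₁₄)₃Al₂Si₃O₁₂) = 495.402 g/mol, so wt% Si = 84.255/495.402 × 100 = 17.01%.
29.62 − 17.01 = 12.61 pp.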